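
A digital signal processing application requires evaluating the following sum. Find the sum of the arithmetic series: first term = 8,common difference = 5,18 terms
Last term: a_n=8 + (18 - 1)·5=93
Sum=n(a_1 + a_n)/2=18(8 + 93)/2=909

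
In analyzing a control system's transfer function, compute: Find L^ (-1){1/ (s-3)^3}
L^(-1){1/(s-a)^n}=t^(n-1)·e^(at)/(n-1)!
Here a=3, n=3: t^2·e^(3t)/2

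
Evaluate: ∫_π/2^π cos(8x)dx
Antiderivative: sin(8x)/8
Evaluate at bounds: [sin(8·π)/8] - [sin(8·π/2)/8]
=((0) - (0))/8=0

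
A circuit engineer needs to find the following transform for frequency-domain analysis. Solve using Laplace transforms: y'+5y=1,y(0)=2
Take L of both sides: sY(s)-2+5Y(s) = 1/s
Y(s)(s+5) = 1/s+2
Y(s) = 1/(s(s+5))+2/(s+5)
Partial fractions: 1/(s(s+5)) = (1/5)/s - (1/5)/(s+5)
So Y(s) = (1/5)/s+(9/5)/(s+5)
Inverse transform (L^(-1){1/s} = 1, L^(-1){1/(s+5)} = e^(-5t)):

Answer: y(t) = 1/5+(9/5)·e^(-5t)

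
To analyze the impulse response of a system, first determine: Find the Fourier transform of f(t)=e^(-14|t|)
Using the standard pair: F{e^(-a|t|)} = 2a/(a^2 + omega^2)
With a = 14: F(omega) = 28/(196 + omega^2)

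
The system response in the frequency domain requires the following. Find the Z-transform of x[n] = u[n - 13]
Using the time-shift property: Z{u[n-13]} = z^(-13) * z/(z-1)
= z^(-12)/(z-1)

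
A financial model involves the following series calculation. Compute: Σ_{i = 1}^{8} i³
Using formula: Σ i^3=[n(n + 1)/2]²=[8·9/2]²=1296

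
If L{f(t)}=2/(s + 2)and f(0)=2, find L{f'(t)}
L{f'(t)} = s·F(s) - f(0) = 2s/(s + 2) - 2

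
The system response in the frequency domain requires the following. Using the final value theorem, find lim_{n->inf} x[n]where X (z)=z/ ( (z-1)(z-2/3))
Final value theorem: lim x[n] = lim_{z->1} (z-1) * X(z)
(z-1) * X(z) = z/(z-2/3)
As z->1: 1/(1 - 2/3) = 1/(1/3) = 3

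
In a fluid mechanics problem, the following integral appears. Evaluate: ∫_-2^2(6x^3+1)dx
Step 1: Find antiderivative F(x)=(3/2)x^4+x
Step 2: F(2) - F(-2)=26 - (22)=4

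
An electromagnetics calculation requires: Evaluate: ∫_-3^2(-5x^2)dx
Step 1: Find antiderivative F(x)=(-5/3)x^3
Step 2: F(2) - F(-3)=-40/3 - (45)=-175/3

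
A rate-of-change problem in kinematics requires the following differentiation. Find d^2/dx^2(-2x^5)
Apply power rule 2 times:
d^1: -10x^4
d^2: -40x^3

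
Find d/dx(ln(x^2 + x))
Chain rule: d/dx[ln(u)] = u'/u where u = x^2+x
u' = 2x+1

Answer: (2x+1)/(x^2+x)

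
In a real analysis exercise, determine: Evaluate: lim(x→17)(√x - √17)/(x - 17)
Multiply by conjugate (√x + √17)/(√x + √17):
=(x - 17)/((x - 17)(√x + √17))=1/(√x + √17)
As x → 17: 1/(2√17)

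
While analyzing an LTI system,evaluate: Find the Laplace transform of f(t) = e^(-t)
L{e^(at)}=1/(s-a)
L{e^(-t)}=1/(s + 1)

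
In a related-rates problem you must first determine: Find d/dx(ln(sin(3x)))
Chain rule: d/dx[ln(u)] = u'/u where u = sin(3x)
u' = 3cos(3x)

Answer: (3cos(3x))/(sin(3x))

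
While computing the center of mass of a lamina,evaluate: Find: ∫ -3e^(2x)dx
Since d/dx[e^(2x)]=2e^(2x), we get -3/2 e^(2x)+C

Answer: (-3/2)e^(2x)+C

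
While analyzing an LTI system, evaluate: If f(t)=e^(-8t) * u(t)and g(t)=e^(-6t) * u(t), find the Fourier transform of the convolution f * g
By the convolution theorem: F{f*g} = F(omega)*G(omega)
F(omega) = 1/(8+j*omega), G(omega) = 1/(6+j*omega)
F{f*g} = 1/((8+j*omega)(6+j*omega))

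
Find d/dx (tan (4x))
Chain rule: d/dx[tan(u)]=sec²(u)·u' where u=4x
u'=4

Answer: 4·sec²(4x)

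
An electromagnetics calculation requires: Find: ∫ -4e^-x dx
Since d/dx[e^-x]=- e^-x, we get 4e^-x+C

Answer: 4e^-x+C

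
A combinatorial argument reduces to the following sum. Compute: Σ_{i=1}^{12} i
Using formula: Σ i^1=n(n + 1)/2=12·13/2=78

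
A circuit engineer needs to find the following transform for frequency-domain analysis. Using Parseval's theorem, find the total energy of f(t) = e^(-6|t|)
Parseval's theorem: E=integral |f(t)|^2 dt=(1/2pi) integral |F(omega)|^2 domega
E=integral_{-inf}^{inf} e^(-12|t|) dt=2*integral_0^inf e^(-12t) dt=2/(2*6)=1/6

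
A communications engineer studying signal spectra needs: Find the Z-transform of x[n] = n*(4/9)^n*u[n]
Using the property Z{n*a^n*u[n]} = az/(z-a)^2
With a = 4/9: X(z) = (4/9)z/(z - 4/9)^2, |z| > 4/9

Answer: (4/9)z/(z - 4/9)^2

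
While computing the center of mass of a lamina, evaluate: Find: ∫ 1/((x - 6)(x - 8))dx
Partial fractions: 1/((x-6)(x-8))=A/(x-6) + B/(x-8)
A=-1/2, B=1/2
∫ [-1/2· 1/(x-6) + 1/2· 1/(x-8)] dx
=(1/2)[ln|x-8| - ln|x-6|] + C

Answer: (1/2)·ln|(x-8)/(x-6)| + C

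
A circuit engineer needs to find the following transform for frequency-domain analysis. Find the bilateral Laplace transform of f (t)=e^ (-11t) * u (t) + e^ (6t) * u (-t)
For e^(-11t)*u(t): L = 1/(s+11), Re(s) > -11
For e^(6t)*u(-t): L = -1/(s-6), Re(s) < 6
Combined: F(s) = 1/(s+11)-1/(s-6), -11 < Re(s) < 6

Answer: 1/(s+11)-1/(s-6), ROC: -11 < Re(s) < 6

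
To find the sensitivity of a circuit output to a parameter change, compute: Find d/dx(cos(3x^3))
Chain rule: d/dx[cos(u)] = -sin(u)·u' where u = 3x^3
u' = 9x^2

Answer: -9x^2·sin(3x^3)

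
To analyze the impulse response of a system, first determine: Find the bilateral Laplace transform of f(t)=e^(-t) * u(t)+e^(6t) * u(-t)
For e^(-t) * u(t): L=1/(s + 1), Re(s) > -1
For e^(6t) * u(-t): L=-1/(s-6), Re(s) < 6
Combined: F(s)=1/(s + 1) - 1/(s-6), -1 < Re(s) < 6

Answer: 1/(s + 1) - 1/(s-6), ROC: -1 < Re(s) < 6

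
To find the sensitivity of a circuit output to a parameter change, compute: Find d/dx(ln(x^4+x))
Chain rule: d/dx[ln(u)]=u'/u where u=x^4+x
u'=4x^3+1

Answer: (4x^3+1)/(x^4+x)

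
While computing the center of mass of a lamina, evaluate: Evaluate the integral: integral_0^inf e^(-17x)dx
integral_0^inf e^(-17x) dx=[-1/17 * e^(-17x)]_0^inf
=0 - (-1/17)=1/17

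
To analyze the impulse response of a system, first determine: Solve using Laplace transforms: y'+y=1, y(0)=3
Take L of both sides: sY(s) - 3 + Y(s)=1/s
Y(s)(s + 1)=1/s + 3
Y(s)=1/(s(s + 1)) + 3/(s + 1)
Partial fractions: 1/(s(s + 1))=1/s - 1/(s + 1)
So Y(s)=1/s + 2/(s + 1)
Inverse transform (L^(-1){1/s}=1, L^(-1){1/(s + 1)}=e^(-t)):

Answer: y(t)=1 + 2·e^(-t)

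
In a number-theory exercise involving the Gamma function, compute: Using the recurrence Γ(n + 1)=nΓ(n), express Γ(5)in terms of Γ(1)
Γ(5) = 4Γ(4) = 4·3Γ(3) = ... = 4!·Γ(1) = 24·Γ(1)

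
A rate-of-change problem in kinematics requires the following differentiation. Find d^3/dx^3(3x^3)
Apply power rule 3 times:
d^1: 9x^2
d^2: 18x
d^3: 18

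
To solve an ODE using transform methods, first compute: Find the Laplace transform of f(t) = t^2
L{t^n}=n!/s^(n+1)
L{t^2}=2!/s^3=2/s^3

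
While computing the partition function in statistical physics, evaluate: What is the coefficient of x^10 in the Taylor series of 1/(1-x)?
1/(1-x) = Σ x^n for |x|<1
All coefficients are 1

Answer: 1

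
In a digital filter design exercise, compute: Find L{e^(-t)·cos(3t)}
First shifting: L{e^(at)f(t)}=F(s-a)
L{cos(3t)}=s/(s² + 9)
Shift: (s + 1)/((s + 1)² + 9)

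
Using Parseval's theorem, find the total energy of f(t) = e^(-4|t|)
Parseval's theorem: E=integral |f(t)|^2 dt=(1/2pi) integral |F(omega)|^2 domega
E=integral_{-inf}^{inf} e^(-8|t|) dt=2*integral_0^inf e^(-8t) dt=2/(2*4)=1/4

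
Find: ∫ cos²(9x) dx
Using identity cos²(u) = (1+cos(2u))/2:
∫ (1+cos(18x))/2 dx = x/2+sin(18x)/36+C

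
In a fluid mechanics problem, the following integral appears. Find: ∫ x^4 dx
Using power rule: ∫ x^4 dx = 1/5 x^5+C = (1/5)x^5+C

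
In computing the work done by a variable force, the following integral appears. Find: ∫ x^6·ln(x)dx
By parts: u = ln(x), dv = x^6 dx
du = 1/x dx, v = x^7/7
= x^7·ln(x)/7 - ∫ x^6/7 dx
= x^7·ln(x)/7 - x^7/49 + C

Answer: x^7(ln(x)/7 - 1/49) + C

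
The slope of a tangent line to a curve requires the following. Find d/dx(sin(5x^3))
Chain rule: d/dx[sin(u)] = cos(u)·u' where u = 5x^3
u' = 15x^2

Answer: 15x^2·cos(5x^3)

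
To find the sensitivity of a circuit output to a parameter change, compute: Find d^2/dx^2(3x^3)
Apply power rule 2 times:
d^1: 9x^2
d^2: 18x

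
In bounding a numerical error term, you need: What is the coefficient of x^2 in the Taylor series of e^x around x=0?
Taylor series of e^x = Σ x^n/n!
Coefficient of x^2 = 1/2! = 1/2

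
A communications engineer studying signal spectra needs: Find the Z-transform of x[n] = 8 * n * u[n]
Z{n*u[n]}=z/(z-1)^2
By linearity: Z{8*n*u[n]}=8z/(z-1)^2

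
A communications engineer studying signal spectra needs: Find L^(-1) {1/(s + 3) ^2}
L^(-1){1/(s-a)^n} = t^(n-1)·e^(at)/(n-1)!
Here a = -3, n = 2: t^1·e^(-3t)/1

Answer: t·e^(-3t)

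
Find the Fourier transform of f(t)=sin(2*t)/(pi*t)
sin(W * t)/(pi * t)=(W/pi) * sinc(W * t/pi) is the impulse response of the ideal low-pass filter with cutoff W (here W=2).
Its Fourier transform is a rectangular function:
F(omega)=1 for |omega| < 2, 0 otherwise

Answer: rect(omega/4) [i.e., 1 for |omega| < 2, 0 otherwise]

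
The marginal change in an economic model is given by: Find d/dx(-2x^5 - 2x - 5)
Power rule: d/dx(ax^n) = n·a·x^(n-1)
Term by term: -10·x^4 - 2

Answer: -10x^4 - 2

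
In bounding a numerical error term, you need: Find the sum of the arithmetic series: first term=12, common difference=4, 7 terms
Last term: a_n=12+(7-1)·4=36
Sum=n(a_1+a_n)/2=7(12+36)/2=168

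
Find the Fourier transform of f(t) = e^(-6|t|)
Using the standard pair: F{e^(-a|t|)} = 2a/(a^2 + omega^2)
With a = 6: F(omega) = 12/(36 + omega^2)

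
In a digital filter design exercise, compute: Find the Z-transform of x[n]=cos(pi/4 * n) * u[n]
Z{cos(w0*n)*u[n]}=z(z - cos(w0))/(z^2 - 2z*cos(w0) + 1)
With w0=pi/4: X(z)=z(z - cos(pi/4))/(z^2 - 2z*cos(pi/4) + 1)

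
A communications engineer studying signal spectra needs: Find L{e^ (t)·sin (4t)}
First shifting: L{e^(at)f(t)} = F(s-a)
L{sin(4t)} = 4/(s²+16)
Shift: 4/((s-1)²+16)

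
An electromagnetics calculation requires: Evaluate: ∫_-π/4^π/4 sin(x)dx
Antiderivative: -cos(x)
Evaluate at bounds: [-cos(1·π/4)/1] - [-cos(1·-π/4)/1]
= (-(√2/2) + (√2/2))/1 = 0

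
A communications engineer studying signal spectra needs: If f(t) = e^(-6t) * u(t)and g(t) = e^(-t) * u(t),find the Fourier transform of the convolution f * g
By the convolution theorem: F{f*g} = F(omega)*G(omega)
F(omega) = 1/(6 + j*omega), G(omega) = 1/(1 + j*omega)
F{f*g} = 1/((6 + j*omega)(1 + j*omega))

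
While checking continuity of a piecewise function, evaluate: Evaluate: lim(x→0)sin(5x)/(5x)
L'Hôpital (0/0): lim 5cos(5x)/5 = 5/5

Answer: 1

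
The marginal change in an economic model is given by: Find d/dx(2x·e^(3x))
Product rule: (fg)' = f'g+fg'
f = 2x, f' = 2
g = e^(3x), g' = 3·e^(3x)

Answer: 2·e^(3x)+6x·e^(3x)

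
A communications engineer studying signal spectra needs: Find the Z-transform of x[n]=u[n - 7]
Using the time-shift property: Z{u[n-7]}=z^(-7)*z/(z-1)
=z^(-6)/(z-1)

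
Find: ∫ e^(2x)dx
Since d/dx[e^(2x)]=2e^(2x), we get 1/2 e^(2x) + C

Answer: (1/2)e^(2x) + C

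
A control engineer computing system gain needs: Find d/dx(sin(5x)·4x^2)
Product rule: (fg)'=f'g+fg'
f=sin(5x), f'=5·cos(5x)
g=4x^2, g'=8x

Answer: 20·cos(5x)·x^2+8·sin(5x)·x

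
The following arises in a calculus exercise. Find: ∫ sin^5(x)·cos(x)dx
Let u=sin(x), du=cos(x) dx
∫ u^5 du=u^6/6 + C

Answer: sin^6(x)/6 + C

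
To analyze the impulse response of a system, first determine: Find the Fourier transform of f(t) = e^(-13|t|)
Using the standard pair: F{e^(-a|t|)}=2a/(a^2 + omega^2)
With a=13: F(omega)=26/(169 + omega^2)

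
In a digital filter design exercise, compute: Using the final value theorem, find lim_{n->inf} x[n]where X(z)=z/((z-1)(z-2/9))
Final value theorem: lim x[n] = lim_{z->1} (z-1)*X(z)
(z-1)*X(z) = z/(z-2/9)
As z->1: 1/(1-2/9) = 1/(7/9) = 9/7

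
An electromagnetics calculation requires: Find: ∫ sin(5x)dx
Using substitution u=5x: ∫ sin(u) du/5=-cos(u)/5 + C

Answer: (-1/5)cos(5x) + C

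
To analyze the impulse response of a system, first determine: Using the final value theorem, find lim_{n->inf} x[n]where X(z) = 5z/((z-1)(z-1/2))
Final value theorem: lim x[n]=lim_{z->1} (z-1)*X(z)
(z-1)*X(z)=5z/(z-1/2)
As z->1: 5/(1-1/2)=5/(1/2)=10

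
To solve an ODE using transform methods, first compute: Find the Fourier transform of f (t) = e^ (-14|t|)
Using the standard pair: F{e^(-a|t|)} = 2a/(a^2+omega^2)
With a = 14: F(omega) = 28/(196+omega^2)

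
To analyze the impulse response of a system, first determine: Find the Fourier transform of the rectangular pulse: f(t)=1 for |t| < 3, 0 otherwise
F(omega)=integral from -3 to 3 of e^(-j * omega * t) dt
=2 * sin(3 * omega)/omega=6 * sinc(3 * omega/pi)

Answer: 2 * sin(3 * omega)/omega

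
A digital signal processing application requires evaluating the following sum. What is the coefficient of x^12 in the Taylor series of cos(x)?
cos(x) = Σ (-1)^k x^(2k)/(2k)!
For x^12: (-1)^6/12! = 1/479001600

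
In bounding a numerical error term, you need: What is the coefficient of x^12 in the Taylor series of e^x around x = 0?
Taylor series of e^x=Σ x^n/n!
Coefficient of x^12=1/12!=1/479001600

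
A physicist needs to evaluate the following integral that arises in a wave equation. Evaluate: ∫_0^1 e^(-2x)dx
Antiderivative: (1/(-2))e^(-2x)
Evaluate: (1/(-2))(e^-2 - 1)

Answer: (e^-2 - 1)/(-2)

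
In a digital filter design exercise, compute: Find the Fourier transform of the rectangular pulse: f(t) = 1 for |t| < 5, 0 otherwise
F(omega) = integral from -5 to 5 of e^(-j*omega*t) dt
= 2*sin(5*omega)/omega = 10*sinc(5*omega/pi)

Answer: 2*sin(5*omega)/omega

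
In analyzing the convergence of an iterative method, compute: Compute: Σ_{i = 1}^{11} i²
Using formula: Σ i^2=n(n+1)(2n+1)/6=11·12·23/6=506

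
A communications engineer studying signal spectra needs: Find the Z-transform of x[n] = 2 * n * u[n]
Z{n * u[n]} = z/(z-1)^2
By linearity: Z{2 * n * u[n]} = 2z/(z-1)^2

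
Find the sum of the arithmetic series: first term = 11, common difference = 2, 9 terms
Last term: a_n=11+(9-1)·2=27
Sum=n(a_1+a_n)/2=9(11+27)/2=171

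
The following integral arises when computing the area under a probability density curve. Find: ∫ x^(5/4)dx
Power rule: ∫ x^(5/4) dx=x^(9/4)/(9/4)+C

Answer: (4/9)·x^(9/4)+C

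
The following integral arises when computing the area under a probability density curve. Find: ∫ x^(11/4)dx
Power rule: ∫ x^(11/4) dx=x^(15/4)/(15/4) + C

Answer: (4/15)·x^(15/4) + C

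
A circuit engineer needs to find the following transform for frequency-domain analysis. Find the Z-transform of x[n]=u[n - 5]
Using the time-shift property: Z{u[n-5]} = z^(-5)*z/(z-1)
= z^(-4)/(z-1)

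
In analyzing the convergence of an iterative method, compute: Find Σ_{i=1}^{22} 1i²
= 1·n(n+1)(2n+1)/6 = 1·22·23·45/6 = 3795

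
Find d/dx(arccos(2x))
d/dx[arccos(u)]=-u'/√(1-u²), u=2x, u'=2

Answer: -2/√(1 - 4x²)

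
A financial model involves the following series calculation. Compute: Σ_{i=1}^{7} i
Using formula: Σ i^1 = n(n + 1)/2 = 7·8/2 = 28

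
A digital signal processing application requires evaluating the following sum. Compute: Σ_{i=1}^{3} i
Using formula: Σ i^1=n(n + 1)/2=3·4/2=6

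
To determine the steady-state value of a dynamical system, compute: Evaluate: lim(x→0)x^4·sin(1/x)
Squeeze theorem: -|x^4| ≤ x^4·sin(1/x) ≤ |x^4|
Since x^4 → 0 as x → 0, by squeeze theorem the limit is 0

Answer: 0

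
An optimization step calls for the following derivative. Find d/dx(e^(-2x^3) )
Chain rule: d/dx[e^u]=e^u · u' where u=-2x^3
u'=-6x^2

Answer: -6x^2·e^(-2x^3)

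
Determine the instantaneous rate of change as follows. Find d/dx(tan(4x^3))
Chain rule: d/dx[tan(u)]=sec²(u)·u' where u=4x^3
u'=12x^2

Answer: 12x^2·sec²(4x^3)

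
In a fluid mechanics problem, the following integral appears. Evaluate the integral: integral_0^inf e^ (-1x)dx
integral_0^inf e^(-1x) dx = [-1/1 * e^(-1x)]_0^inf
= 0 - (-1/1) = 1/1

Answer: 1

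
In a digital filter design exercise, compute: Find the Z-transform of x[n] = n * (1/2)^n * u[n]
Using the property Z{n*a^n*u[n]} = az/(z-a)^2
With a = 1/2: X(z) = (1/2)z/(z - 1/2)^2, |z| > 1/2

Answer: (1/2)z/(z - 1/2)^2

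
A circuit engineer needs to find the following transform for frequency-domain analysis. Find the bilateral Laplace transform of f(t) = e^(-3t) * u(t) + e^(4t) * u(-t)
For e^(-3t)*u(t): L=1/(s+3), Re(s) > -3
For e^(4t)*u(-t): L=-1/(s-4), Re(s) < 4
Combined: F(s)=1/(s+3)-1/(s-4), -3 < Re(s) < 4

Answer: 1/(s+3)-1/(s-4), ROC: -3 < Re(s) < 4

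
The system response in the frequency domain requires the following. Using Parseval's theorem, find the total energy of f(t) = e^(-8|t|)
Parseval's theorem: E = integral |f(t)|^2 dt = (1/2pi) integral |F(omega)|^2 domega
E = integral_{-inf}^{inf} e^(-16|t|) dt = 2 * integral_0^inf e^(-16t) dt = 2/(2 * 8) = 1/8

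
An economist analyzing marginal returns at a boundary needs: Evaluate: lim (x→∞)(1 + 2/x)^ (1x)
Rewrite as [(1 + 2/x)^x]^1.
lim(1 + 2/x)^x = e^2, so limit = (e^2)^1 = e^2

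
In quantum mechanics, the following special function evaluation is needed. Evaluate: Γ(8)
Γ(n) = (n-1)! for positive integers
Γ(8) = 7! = 5040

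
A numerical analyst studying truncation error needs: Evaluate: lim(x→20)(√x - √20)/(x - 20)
Multiply by conjugate (√x + √20)/(√x + √20):
= (x - 20)/((x - 20)(√x + √20)) = 1/(√x + √20)
As x → 20: 1/(2√20)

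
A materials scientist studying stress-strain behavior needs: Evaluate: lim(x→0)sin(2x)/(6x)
L'Hôpital (0/0): lim 2cos(2x)/6=2/6

Answer: 1/3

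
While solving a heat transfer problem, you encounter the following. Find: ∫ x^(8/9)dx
Power rule: ∫ x^(8/9) dx = x^(17/9)/(17/9)+C

Answer: (9/17)·x^(17/9)+C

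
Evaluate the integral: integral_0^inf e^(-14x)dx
integral_0^inf e^(-14x) dx = [-1/14*e^(-14x)]_0^inf
= 0 - (-1/14) = 1/14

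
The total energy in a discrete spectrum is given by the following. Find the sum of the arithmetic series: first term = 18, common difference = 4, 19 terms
Last term: a_n=18 + (19 - 1)·4=90
Sum=n(a_1 + a_n)/2=19(18 + 90)/2=1026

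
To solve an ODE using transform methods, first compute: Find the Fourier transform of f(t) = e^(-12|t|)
Using the standard pair: F{e^(-a|t|)}=2a/(a^2 + omega^2)
With a=12: F(omega)=24/(144 + omega^2)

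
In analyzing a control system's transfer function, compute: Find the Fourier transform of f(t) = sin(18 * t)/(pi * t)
sin(W*t)/(pi*t) = (W/pi)*sinc(W*t/pi) is the impulse response of the ideal low-pass filter with cutoff W (here W = 18).
Its Fourier transform is a rectangular function:
F(omega) = 1 for |omega| < 18, 0 otherwise

Answer: rect(omega/36) [i.e., 1 for |omega| < 18, 0 otherwise]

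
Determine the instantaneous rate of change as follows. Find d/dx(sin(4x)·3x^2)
Product rule: (fg)' = f'g + fg'
f = sin(4x), f' = 4·cos(4x)
g = 3x^2, g' = 6x

Answer: 12·cos(4x)·x^2 + 6·sin(4x)·x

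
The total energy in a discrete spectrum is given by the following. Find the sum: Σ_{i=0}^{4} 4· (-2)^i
Geometric series: S = a(1 - r^n)/(1 - r)
a = 4, r = -2, n = 5
S = 4(1+32)/3 = 44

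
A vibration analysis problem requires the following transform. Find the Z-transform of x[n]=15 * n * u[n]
Z{n*u[n]}=z/(z-1)^2
By linearity: Z{15*n*u[n]}=15z/(z-1)^2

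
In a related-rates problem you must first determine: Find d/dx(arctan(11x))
d/dx[arctan(u)]=u'/(1+u²), u=11x, u'=11

Answer: 11/(1+121x²)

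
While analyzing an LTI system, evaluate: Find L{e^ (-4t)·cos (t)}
First shifting: L{e^(at)f(t)}=F(s-a)
L{cos(t)}=s/(s² + 1)
Shift: (s + 4)/((s + 4)² + 1)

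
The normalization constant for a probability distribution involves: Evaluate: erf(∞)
erf(∞) = 1 (the error function converges to 1)

Answer: 1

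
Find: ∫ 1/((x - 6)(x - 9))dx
Partial fractions: 1/((x-6)(x-9)) = A/(x-6) + B/(x-9)
A = -1/3, B = 1/3
∫ [-1/3· 1/(x-6) + 1/3· 1/(x-9)] dx
= (1/3)[ln|x-9| - ln|x-6|] + C

Answer: (1/3)·ln|(x-9)/(x-6)| + C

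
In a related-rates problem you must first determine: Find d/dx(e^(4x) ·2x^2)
Product rule: (fg)'=f'g+fg'
f=e^(4x), f'=4·e^(4x)
g=2x^2, g'=4x

Answer: 8·e^(4x)·x^2+4·e^(4x)·x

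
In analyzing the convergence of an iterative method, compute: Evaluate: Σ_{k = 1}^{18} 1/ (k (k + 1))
Partial fractions: 1/(k(k + 1)) = 1/k - 1/(k + 1)
Telescoping sum: 1(1 - 1/19) = 1·18/19

Answer: 18/19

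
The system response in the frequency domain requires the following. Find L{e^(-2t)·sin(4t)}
First shifting: L{e^(at)f(t)} = F(s-a)
L{sin(4t)} = 4/(s² + 16)
Shift: 4/((s + 2)² + 16)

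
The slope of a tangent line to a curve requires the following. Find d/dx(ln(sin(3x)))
Chain rule: d/dx[ln(u)]=u'/u where u=sin(3x)
u'=3cos(3x)

Answer: (3cos(3x))/(sin(3x))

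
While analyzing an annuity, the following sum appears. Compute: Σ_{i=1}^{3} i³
Using formula: Σ i^3 = [n(n+1)/2]² = [3·4/2]² = 36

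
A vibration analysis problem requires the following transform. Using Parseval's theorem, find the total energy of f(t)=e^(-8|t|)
Parseval's theorem: E = integral |f(t)|^2 dt = (1/2pi) integral |F(omega)|^2 domega
E = integral_{-inf}^{inf} e^(-16|t|) dt = 2*integral_0^inf e^(-16t) dt = 2/(2*8) = 1/8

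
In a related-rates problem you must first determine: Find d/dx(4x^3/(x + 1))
Quotient rule: (f/g)'=(f'g - fg')/g²
f=4x^3, f'=12x^2
g=x + 1, g'=1

Answer: (12x^2·(x + 1) - 4x^3)/(x + 1)²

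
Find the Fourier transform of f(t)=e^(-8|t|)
Using the standard pair: F{e^(-a|t|)}=2a/(a^2 + omega^2)
With a=8: F(omega)=16/(64 + omega^2)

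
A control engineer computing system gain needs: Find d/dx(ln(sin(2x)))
Chain rule: d/dx[ln(u)] = u'/u where u = sin(2x)
u' = 2cos(2x)

Answer: (2cos(2x))/(sin(2x))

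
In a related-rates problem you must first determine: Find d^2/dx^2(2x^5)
Apply power rule 2 times:
d^1: 10x^4
d^2: 40x^3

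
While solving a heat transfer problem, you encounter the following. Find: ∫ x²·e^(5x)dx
Integration by parts twice:
First: u=x², dv=e^(5x) dx => x²e^(5x)/5 - (2/5)∫ xe^(5x) dx
Second (∫ xe^(5x) dx): xe^(5x)/5 - e^(5x)/25
Combining: e^(5x)(x²/5 - 2x/25 + 2/125) + C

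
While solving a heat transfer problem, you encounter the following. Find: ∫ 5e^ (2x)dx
Since d/dx[e^(2x)] = 2e^(2x), we get 5/2 e^(2x) + C

Answer: (5/2)e^(2x) + C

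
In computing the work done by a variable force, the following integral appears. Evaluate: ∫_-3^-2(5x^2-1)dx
Step 1: Find antiderivative F(x) = (5/3)x^3 - x
Step 2: F(-2) - F(-3) = -34/3 - (-42) = 92/3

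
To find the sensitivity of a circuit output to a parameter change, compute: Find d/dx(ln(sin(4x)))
Chain rule: d/dx[ln(u)] = u'/u where u = sin(4x)
u' = 4cos(4x)

Answer: (4cos(4x))/(sin(4x))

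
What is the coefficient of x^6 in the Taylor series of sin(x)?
sin(x) has only odd powers. Coefficient of x^6 = 0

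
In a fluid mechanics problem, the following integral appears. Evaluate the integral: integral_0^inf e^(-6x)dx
integral_0^inf e^(-6x) dx=[-1/6*e^(-6x)]_0^inf
=0 - (-1/6)=1/6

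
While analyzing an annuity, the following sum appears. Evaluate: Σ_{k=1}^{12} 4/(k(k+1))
Partial fractions: 4/(k(k + 1))=4/k - 4/(k + 1)
Telescoping sum: 4(1 - 1/13)=4·12/13

Answer: 48/13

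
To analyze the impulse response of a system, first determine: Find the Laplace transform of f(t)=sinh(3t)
L{sinh(at)}=a/(s²-a²)
L{sinh(3t)}=3/(s²-9)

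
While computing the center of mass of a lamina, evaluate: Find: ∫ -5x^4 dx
Using power rule: ∫ -5x^4 dx = -5/5 x^5+C = -x^5+C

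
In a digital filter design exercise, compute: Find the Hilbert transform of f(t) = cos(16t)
The Hilbert transform shifts each frequency component by -pi/2.
H{cos(wt)} = sin(wt)
With w = 16: H{cos(16t)} = sin(16t)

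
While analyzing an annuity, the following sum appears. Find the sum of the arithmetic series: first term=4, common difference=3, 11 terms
Last term: a_n=4+(11-1)·3=34
Sum=n(a_1+a_n)/2=11(4+34)/2=209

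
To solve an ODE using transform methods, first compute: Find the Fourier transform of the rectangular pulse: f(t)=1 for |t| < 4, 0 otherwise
F(omega)=integral from -4 to 4 of e^(-j * omega * t) dt
=2 * sin(4 * omega)/omega=8 * sinc(4 * omega/pi)

Answer: 2 * sin(4 * omega)/omega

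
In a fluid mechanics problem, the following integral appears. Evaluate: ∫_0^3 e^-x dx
Antiderivative: -e^-x
Evaluate: -(e^-3 - 1)

Answer: (e^-3 - 1)/(-1)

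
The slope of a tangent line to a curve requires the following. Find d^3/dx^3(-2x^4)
Apply power rule 3 times:
d^1: -8x^3
d^2: -24x^2
d^3: -48x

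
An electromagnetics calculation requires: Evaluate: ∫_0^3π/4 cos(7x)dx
Antiderivative: sin(7x)/7
Evaluate at bounds: [sin(7·3π/4)/7] - [sin(7·0)/7]
=((-√2/2) - (0))/7=-√2/14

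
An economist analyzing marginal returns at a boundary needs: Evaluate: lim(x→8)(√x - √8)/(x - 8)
Multiply by conjugate (√x + √8)/(√x + √8):
=(x - 8)/((x - 8)(√x + √8))=1/(√x + √8)
As x → 8: 1/(2√8)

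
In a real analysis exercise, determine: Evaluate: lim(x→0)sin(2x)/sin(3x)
sin(u) ≈ u for small u:
sin(2x)/sin(3x) ≈ 2x/(3x)=2/3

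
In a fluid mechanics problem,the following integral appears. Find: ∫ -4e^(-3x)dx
Since d/dx[e^(-3x)]=-3e^(-3x), we get 4/3 e^(-3x) + C

Answer: (4/3)e^(-3x) + C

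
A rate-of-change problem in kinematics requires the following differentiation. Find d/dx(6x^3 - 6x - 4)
Power rule: d/dx(ax^n) = n·a·x^(n-1)
Term by term: 18·x^2-6

Answer: 18x^2-6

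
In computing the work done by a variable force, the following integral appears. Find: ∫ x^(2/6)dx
Power rule: ∫ x^(1/3) dx = x^(4/3)/(4/3) + C

Answer: (3/4)·x^(4/3) + C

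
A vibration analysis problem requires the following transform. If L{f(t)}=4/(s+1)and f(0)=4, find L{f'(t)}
L{f'(t)} = s·F(s) - f(0) = 4s/(s + 1) - 4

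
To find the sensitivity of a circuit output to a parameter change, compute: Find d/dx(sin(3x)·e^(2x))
Product rule: (fg)'=f'g + fg'
f=sin(3x), f'=3·cos(3x)
g=e^(2x), g'=2·e^(2x)

Answer: 3·cos(3x)·e^(2x) + 2·sin(3x)·e^(2x)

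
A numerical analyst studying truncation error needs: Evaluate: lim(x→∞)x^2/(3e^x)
Apply L'Hôpital 2 times (∞/∞ each time):
Eventually get 2!/(3e^x) → 0

Answer: 0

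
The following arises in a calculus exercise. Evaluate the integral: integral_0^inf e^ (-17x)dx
integral_0^inf e^(-17x) dx = [-1/17 * e^(-17x)]_0^inf
= 0 - (-1/17) = 1/17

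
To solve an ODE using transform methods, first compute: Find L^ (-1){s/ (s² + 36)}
L^(-1){s/(s² + w²)} = cos(wt)
Here w = 6

Answer: cos(6t)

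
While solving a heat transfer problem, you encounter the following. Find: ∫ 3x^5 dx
Using power rule: ∫ 3x^5 dx=3/6 x^6+C=(1/2)x^6+C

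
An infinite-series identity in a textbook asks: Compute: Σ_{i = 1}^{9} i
Using formula: Σ i^1 = n(n+1)/2 = 9·10/2 = 45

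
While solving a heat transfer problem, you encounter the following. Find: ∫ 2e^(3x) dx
Since d/dx[e^(3x)]=3e^(3x), we get 2/3 e^(3x)+C

Answer: (2/3)e^(3x)+C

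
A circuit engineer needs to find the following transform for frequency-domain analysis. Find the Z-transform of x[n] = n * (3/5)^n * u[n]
Using the property Z{n*a^n*u[n]}=az/(z-a)^2
With a=3/5: X(z)=(3/5)z/(z - 3/5)^2, |z| > 3/5

Answer: (3/5)z/(z - 3/5)^2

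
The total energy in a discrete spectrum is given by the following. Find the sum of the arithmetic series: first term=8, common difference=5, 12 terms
Last term: a_n = 8 + (12 - 1)·5 = 63
Sum = n(a_1 + a_n)/2 = 12(8 + 63)/2 = 426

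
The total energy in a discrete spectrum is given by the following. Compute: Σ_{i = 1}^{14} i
Using formula: Σ i^1=n(n + 1)/2=14·15/2=105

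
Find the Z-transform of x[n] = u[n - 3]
Using the time-shift property: Z{u[n-3]}=z^(-3)*z/(z-1)
=z^(-2)/(z-1)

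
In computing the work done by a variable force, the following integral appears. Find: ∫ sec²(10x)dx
Since d/dx[tan(10x)]=10sec²(10x), integral=tan(10x)/10+C

Answer: (1/10)tan(10x)+C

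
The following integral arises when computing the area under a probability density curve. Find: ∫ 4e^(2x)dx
Since d/dx[e^(2x)]=2e^(2x), we get 2 e^(2x)+C

Answer: 2e^(2x)+C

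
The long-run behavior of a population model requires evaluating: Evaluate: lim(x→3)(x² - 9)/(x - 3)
Factor: (x² - 9) = (x-3)(x + 3)
Cancel (x-3): lim(x→3) (x + 3) = 6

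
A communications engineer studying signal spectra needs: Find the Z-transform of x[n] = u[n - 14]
Using the time-shift property: Z{u[n-14]}=z^(-14) * z/(z-1)
=z^(-13)/(z-1)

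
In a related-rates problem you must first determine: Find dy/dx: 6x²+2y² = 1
Differentiate: 12x + 4y·(dy/dx) = 0
dy/dx = -12x/(4y) = -3·(x/y)

Answer: dy/dx = -3·(x/y)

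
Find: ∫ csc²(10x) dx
Since d/dx[-cot(10x)] = 10csc²(10x), integral = -cot(10x)/10 + C

Answer: (-1/10)cot(10x) + C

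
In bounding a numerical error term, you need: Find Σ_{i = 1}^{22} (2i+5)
=2·Σ i + 5·22=2·253 + 110=616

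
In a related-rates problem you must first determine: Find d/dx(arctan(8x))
d/dx[arctan(u)] = u'/(1 + u²), u = 8x, u' = 8

Answer: 8/(1 + 64x²)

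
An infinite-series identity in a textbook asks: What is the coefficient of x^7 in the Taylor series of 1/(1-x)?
1/(1-x)=Σ x^n for |x|<1
All coefficients are 1

Answer: 1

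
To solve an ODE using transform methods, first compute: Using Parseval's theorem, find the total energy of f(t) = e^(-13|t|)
Parseval's theorem: E = integral |f(t)|^2 dt = (1/2pi) integral |F(omega)|^2 domega
E = integral_{-inf}^{inf} e^(-26|t|) dt = 2*integral_0^inf e^(-26t) dt = 2/(2*13) = 1/13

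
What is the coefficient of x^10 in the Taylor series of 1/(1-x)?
1/(1-x)=Σ x^n for |x|<1
All coefficients are 1

Answer: 1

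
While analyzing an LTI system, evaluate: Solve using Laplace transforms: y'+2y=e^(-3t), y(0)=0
Take L: sY - 0+2Y = 1/(s+3)
Y(s+2) = 1/(s+3)+0
Y = 1/((s+3)(s+2))+0/(s+2)
Partial fractions: 1/((s+3)(s+2)) = -1/(s+3)+1/(s+2)
So Y = -1/(s+3)+1/(s+2)
Inverse Laplace transform (L^(-1){1/(s+3)} = e^(-3t), L^(-1){1/(s+2)} = e^(-2t)):

Answer: y(t) = -1·e^(-3t)+e^(-2t)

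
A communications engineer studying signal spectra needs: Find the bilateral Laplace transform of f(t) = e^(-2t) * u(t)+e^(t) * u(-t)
For e^(-2t)*u(t): L = 1/(s + 2), Re(s) > -2
For e^(t)*u(-t): L = -1/(s-1), Re(s) < 1
Combined: F(s) = 1/(s + 2) - 1/(s-1), -2 < Re(s) < 1

Answer: 1/(s + 2) - 1/(s-1), ROC: -2 < Re(s) < 1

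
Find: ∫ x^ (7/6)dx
Power rule: ∫ x^(7/6) dx=x^(13/6)/(13/6) + C

Answer: (6/13)·x^(13/6) + C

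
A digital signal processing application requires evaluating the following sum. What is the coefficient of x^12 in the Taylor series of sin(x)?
sin(x) has only odd powers. Coefficient of x^12=0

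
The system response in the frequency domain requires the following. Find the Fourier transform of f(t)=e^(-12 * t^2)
The Fourier transform of a Gaussian e^(-a*t^2) is sqrt(pi/a)*e^(-omega^2/(4a)).
With a = 12: F(omega) = sqrt(pi/12)*e^(-omega^2/48)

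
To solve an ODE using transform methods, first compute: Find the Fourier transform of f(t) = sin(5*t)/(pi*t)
sin(W * t)/(pi * t) = (W/pi) * sinc(W * t/pi) is the impulse response of the ideal low-pass filter with cutoff W (here W = 5).
Its Fourier transform is a rectangular function:
F(omega) = 1 for |omega| < 5, 0 otherwise

Answer: rect(omega/10) [i.e., 1 for |omega| < 5, 0 otherwise]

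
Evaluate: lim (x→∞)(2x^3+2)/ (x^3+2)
Divide numerator and denominator by x^3:
lim (2 + 2/x^3)/(1 + 2/x^3)=2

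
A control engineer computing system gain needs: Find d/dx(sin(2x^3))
Chain rule: d/dx[sin(u)] = cos(u)·u' where u = 2x^3
u' = 6x^2

Answer: 6x^2·cos(2x^3)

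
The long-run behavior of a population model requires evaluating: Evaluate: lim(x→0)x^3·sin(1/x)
Squeeze theorem: -|x^3| ≤ x^3·sin(1/x) ≤ |x^3|
Since x^3 → 0 as x → 0, by squeeze theorem the limit is 0

Answer: 0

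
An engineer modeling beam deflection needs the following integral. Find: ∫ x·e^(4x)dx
Integration by parts: u=x, dv=e^(4x) dx
du=dx, v=e^(4x)/4
=x·e^(4x)/4 - ∫ e^(4x)/4 dx
=x·e^(4x)/4 - e^(4x)/16 + C

Answer: e^(4x)(x/4 - 1/16) + C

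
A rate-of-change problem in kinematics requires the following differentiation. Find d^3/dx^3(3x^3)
Apply power rule 3 times:
d^1: 9x^2
d^2: 18x
d^3: 18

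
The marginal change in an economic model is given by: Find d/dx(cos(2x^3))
Chain rule: d/dx[cos(u)] = -sin(u)·u' where u = 2x^3
u' = 6x^2

Answer: -6x^2·sin(2x^3)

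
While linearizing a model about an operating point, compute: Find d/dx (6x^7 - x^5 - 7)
Power rule: d/dx(ax^n) = n·a·x^(n-1)
Term by term: 42·x^6 - 5·x^4

Answer: 42x^6 - 5x^4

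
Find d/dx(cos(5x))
Chain rule: d/dx[cos(u)] = -sin(u)·u' where u = 5x
u' = 5

Answer: -5·sin(5x)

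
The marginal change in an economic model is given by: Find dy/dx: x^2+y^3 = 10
Differentiate: 2x+3y^2·(dy/dx)=0
dy/dx=-2x/(3y^2)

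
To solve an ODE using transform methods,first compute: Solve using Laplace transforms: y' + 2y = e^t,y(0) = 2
Take L: sY - 2+2Y=1/(s-1)
Y(s+2)=1/(s-1)+2
Y=1/((s-1)(s+2))+2/(s+2)
Partial fractions: 1/((s-1)(s+2))=(1/3)/(s-1) - (1/3)/(s+2)
So Y=(1/3)/(s-1)+(5/3)/(s+2)
Inverse Laplace transform (L^(-1){1/(s-1)}=e^t, L^(-1){1/(s+2)}=e^(-2t)):

Answer: y(t)=(1/3)·e^t+(5/3)·e^(-2t)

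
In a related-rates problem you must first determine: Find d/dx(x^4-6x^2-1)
Power rule: d/dx(ax^n)=n·a·x^(n-1)
Term by term: 4·x^3 - 12·x

Answer: 4x^3 - 12x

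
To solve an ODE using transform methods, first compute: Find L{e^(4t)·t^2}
First shifting: L{e^(at)f(t)} = F(s-a)
L{t^2} = 2/s^3
Shift s → s-4: 2/(s-4)^3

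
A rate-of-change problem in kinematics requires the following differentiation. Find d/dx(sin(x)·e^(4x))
Product rule: (fg)' = f'g+fg'
f = sin(x), f' = cos(x)
g = e^(4x), g' = 4·e^(4x)

Answer: cos(x)·e^(4x)+4·sin(x)·e^(4x)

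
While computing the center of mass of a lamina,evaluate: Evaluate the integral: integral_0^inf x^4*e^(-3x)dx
This is a Gamma integral. Substitute u = 3x (du = 3 dx):
integral_0^inf x^4 * e^(-3x) dx = (1/3^5) integral_0^inf u^4 * e^(-u) du
= Gamma(5)/3^5 = 4!/3^5 = 24/243

Answer: 8/81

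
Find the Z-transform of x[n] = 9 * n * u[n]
Z{n * u[n]} = z/(z-1)^2
By linearity: Z{9 * n * u[n]} = 9z/(z-1)^2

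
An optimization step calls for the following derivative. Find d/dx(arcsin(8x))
d/dx[arcsin(u)]=u'/√(1-u²), u=8x, u'=8

Answer: 8/√(1 - 64x²)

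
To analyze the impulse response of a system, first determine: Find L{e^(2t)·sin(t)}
First shifting: L{e^(at)f(t)} = F(s-a)
L{sin(t)} = 1/(s²+1)
Shift: 1/((s-2)²+1)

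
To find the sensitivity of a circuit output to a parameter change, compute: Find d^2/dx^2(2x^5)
Apply power rule 2 times:
d^1: 10x^4
d^2: 40x^3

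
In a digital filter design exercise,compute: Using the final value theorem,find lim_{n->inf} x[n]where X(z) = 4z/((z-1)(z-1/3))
Final value theorem: lim x[n] = lim_{z->1} (z-1)*X(z)
(z-1)*X(z) = 4z/(z-1/3)
As z->1: 4/(1 - 1/3) = 4/(2/3) = 6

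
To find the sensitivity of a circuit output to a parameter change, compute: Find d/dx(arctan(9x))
d/dx[arctan(u)]=u'/(1+u²), u=9x, u'=9

Answer: 9/(1+81x²)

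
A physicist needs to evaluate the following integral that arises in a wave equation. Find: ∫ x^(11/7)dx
Power rule: ∫ x^(11/7) dx = x^(18/7)/(18/7) + C

Answer: (7/18)·x^(18/7) + C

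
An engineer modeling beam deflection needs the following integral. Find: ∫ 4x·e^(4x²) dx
Let u=4x², du=8x dx
∫ (1/2)e^u du=e^u/2 + C

Answer: e^(4x²)/2 + C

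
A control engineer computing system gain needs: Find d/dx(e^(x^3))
Chain rule: d/dx[e^u]=e^u · u' where u=x^3
u'=3x^2

Answer: 3x^2·e^(x^3)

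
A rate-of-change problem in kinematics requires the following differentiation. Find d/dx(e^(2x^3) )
Chain rule: d/dx[e^u] = e^u · u' where u = 2x^3
u' = 6x^2

Answer: 6x^2·e^(2x^3)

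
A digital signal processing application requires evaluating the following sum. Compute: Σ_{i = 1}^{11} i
Using formula: Σ i^1=n(n+1)/2=11·12/2=66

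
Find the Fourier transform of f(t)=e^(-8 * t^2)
The Fourier transform of a Gaussian e^(-a * t^2) is sqrt(pi/a) * e^(-omega^2/(4a)).
With a = 8: F(omega) = sqrt(pi/8) * e^(-omega^2/32)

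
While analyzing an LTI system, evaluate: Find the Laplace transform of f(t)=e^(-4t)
L{e^(at)}=1/(s-a)
L{e^(-4t)}=1/(s+4)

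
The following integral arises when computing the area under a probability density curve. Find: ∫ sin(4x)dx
Using substitution u = 4x: ∫ sin(u) du/4 = -cos(u)/4 + C

Answer: (-1/4)cos(4x) + C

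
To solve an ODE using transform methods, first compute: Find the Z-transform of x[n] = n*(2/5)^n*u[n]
Using the property Z{n*a^n*u[n]} = az/(z-a)^2
With a = 2/5: X(z) = (2/5)z/(z - 2/5)^2, |z| > 2/5

Answer: (2/5)z/(z - 2/5)^2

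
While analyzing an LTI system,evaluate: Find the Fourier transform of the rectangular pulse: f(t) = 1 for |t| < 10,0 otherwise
F(omega)=integral from -10 to 10 of e^(-j * omega * t) dt
=2 * sin(10 * omega)/omega=20 * sinc(10 * omega/pi)

Answer: 2 * sin(10 * omega)/omega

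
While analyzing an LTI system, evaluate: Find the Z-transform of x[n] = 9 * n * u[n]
Z{n*u[n]}=z/(z-1)^2
By linearity: Z{9*n*u[n]}=9z/(z-1)^2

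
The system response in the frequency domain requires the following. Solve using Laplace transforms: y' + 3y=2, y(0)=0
Take L of both sides: sY(s)-0+3Y(s)=2/s
Y(s)(s+3)=2/s+0
Y(s)=2/(s(s+3))+0/(s+3)
Partial fractions: 2/(s(s+3))=(2/3)/s - (2/3)/(s+3)
So Y(s)=(2/3)/s - (2/3)/(s+3)
Inverse transform (L^(-1){1/s}=1, L^(-1){1/(s+3)}=e^(-3t)):

Answer: y(t)=2/3 - (2/3)·e^(-3t)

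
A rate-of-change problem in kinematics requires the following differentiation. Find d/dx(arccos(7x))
d/dx[arccos(u)]=-u'/√(1-u²), u=7x, u'=7

Answer: -7/√(1 - 49x²)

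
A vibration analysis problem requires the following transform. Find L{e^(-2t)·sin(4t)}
First shifting: L{e^(at)f(t)}=F(s-a)
L{sin(4t)}=4/(s²+16)
Shift: 4/((s+2)²+16)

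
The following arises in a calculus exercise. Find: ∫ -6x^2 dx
Using power rule: ∫ -6x^2 dx = -6/3 x^3 + C = -2x^3 + C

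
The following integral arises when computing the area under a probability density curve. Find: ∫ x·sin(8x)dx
By parts: u = x, dv = sin(8x) dx
du = dx, v = -cos(8x)/8
= -x·cos(8x)/8+sin(8x)/8²+C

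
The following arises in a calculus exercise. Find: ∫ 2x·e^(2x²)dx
Let u = 2x², du = 4x dx
∫ (1/2)e^u du = e^u/2 + C

Answer: e^(2x²)/2 + C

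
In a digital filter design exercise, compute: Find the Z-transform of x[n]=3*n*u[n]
Z{n*u[n]}=z/(z-1)^2
By linearity: Z{3*n*u[n]}=3z/(z-1)^2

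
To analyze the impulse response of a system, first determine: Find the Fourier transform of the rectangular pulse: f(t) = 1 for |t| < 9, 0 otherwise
F(omega)=integral from -9 to 9 of e^(-j*omega*t) dt
=2*sin(9*omega)/omega=18*sinc(9*omega/pi)

Answer: 2*sin(9*omega)/omega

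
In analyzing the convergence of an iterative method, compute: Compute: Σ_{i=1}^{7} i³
Using formula: Σ i^3=[n(n+1)/2]²=[7·8/2]²=784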